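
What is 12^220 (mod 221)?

12^1 ≡ 12 (mod 221)
12^2 ≡ 12^2 = 144 ≡ 144 (mod 221)
12^4 ≡ 144^2 = 20736 ≡ 183 (mod 221)
12^8 ≡ 183^2 = 33489 ≡ 118 (mod 221)
12^16 ≡ 118^2 = 13924 ≡ 1 (mod 221)
12^32 ≡ 1^2 = 1 ≡ 1 (mod 221)
12^64 ≡ 1^2 = 1 ≡ 1 (mod 221)
12^128 ≡ 1^2 = 1 ≡ 1 (mod 221)
220 = 128 + 64 + 16 + 8 + 4 in binary powers of 2.
So 12^220 ≡ 1 · 1 · 1 · 118 · 183 ≡ 157 (mod 221).
Since 157 ≠ 1, base 12 is a Fermat witness: 221 is composite.

157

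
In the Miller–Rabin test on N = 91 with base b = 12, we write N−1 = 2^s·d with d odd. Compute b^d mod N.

90

91 − 1 = 90 = 2^1 · 45, so d = 45.
12^1 ≡ 12 (mod 91)
12^2 ≡ 12^2 = 144 ≡ 53 (mod 91)
12^4 ≡ 53^2 = 2809 ≡ 79 (mod 91)
12^8 ≡ 79^2 = 6241 ≡ 53 (mod 91)
12^16 ≡ 53^2 = 2809 ≡ 79 (mod 91)
12^32 ≡ 79^2 = 6241 ≡ 53 (mod 91)
45 = 32 + 8 + 4 + 1 in binary powers of 2.
So 12^45 ≡ 53 · 53 · 79 · 12 ≡ 90 (mod 91).
Since 12^d ≡ 90 (mod 91), base 12 does not prove 91 composite.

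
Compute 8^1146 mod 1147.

628

8^1 ≡ 8 (mod 1147)
8^2 ≡ 8^2 = 64 ≡ 64 (mod 1147)
8^4 ≡ 64^2 = 4096 ≡ 655 (mod 1147)
8^8 ≡ 655^2 = 429025 ≡ 47 (mod 1147)
8^16 ≡ 47^2 = 2209 ≡ 1062 (mod 1147)
8^32 ≡ 1062^2 = 1127844 ≡ 343 (mod 1147)
8^64 ≡ 343^2 = 117649 ≡ 655 (mod 1147)
8^128 ≡ 655^2 = 429025 ≡ 47 (mod 1147)
8^256 ≡ 47^2 = 2209 ≡ 1062 (mod 1147)
8^512 ≡ 1062^2 = 1127844 ≡ 343 (mod 1147)
8^1024 ≡ 343^2 = 117649 ≡ 655 (mod 1147)
1146 = 1024 + 64 + 32 + 16 + 8 + 2 in binary powers of 2.
So 8^1146 ≡ 655 · 655 · 343 · 1062 · 47 · 64 ≡ 628 (mod 1147).
Since 628 ≠ 1, base 8 is a Fermat witness: 1147 is composite.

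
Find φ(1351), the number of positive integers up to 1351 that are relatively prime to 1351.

1152

Factor: 1351 = 7 · 193.
φ(1351) = (7−1) · (193−1) = 6 · 192 = 1152.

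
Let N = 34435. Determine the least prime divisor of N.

34435 is odd.
Digit sum 19, not divisible by 3.
Ends in 5: divisible by 5.

5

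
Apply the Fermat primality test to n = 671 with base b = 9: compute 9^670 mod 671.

1

9^1 ≡ 9 (mod 671)
9^2 ≡ 9^2 = 81 ≡ 81 (mod 671)
9^4 ≡ 81^2 = 6561 ≡ 522 (mod 671)
9^8 ≡ 522^2 = 272484 ≡ 58 (mod 671)
9^16 ≡ 58^2 = 3364 ≡ 9 (mod 671)
9^32 ≡ 9^2 = 81 ≡ 81 (mod 671)
9^64 ≡ 81^2 = 6561 ≡ 522 (mod 671)
9^128 ≡ 522^2 = 272484 ≡ 58 (mod 671)
9^256 ≡ 58^2 = 3364 ≡ 9 (mod 671)
9^512 ≡ 9^2 = 81 ≡ 81 (mod 671)
670 = 512 + 128 + 16 + 8 + 4 + 2 in binary powers of 2.
So 9^670 ≡ 81 · 58 · 9 · 58 · 522 · 81 ≡ 1 (mod 671).
Since the result is 1, base 9 gives no evidence that 671 is composite.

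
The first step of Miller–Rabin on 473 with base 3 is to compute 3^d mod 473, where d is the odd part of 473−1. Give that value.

26

473 − 1 = 472 = 2^3 · 59, so d = 59.
3^1 ≡ 3 (mod 473)
3^2 ≡ 3^2 = 9 ≡ 9 (mod 473)
3^4 ≡ 9^2 = 81 ≡ 81 (mod 473)
3^8 ≡ 81^2 = 6561 ≡ 412 (mod 473)
3^16 ≡ 412^2 = 169744 ≡ 410 (mod 473)
3^32 ≡ 410^2 = 168100 ≡ 185 (mod 473)
59 = 32 + 16 + 8 + 2 + 1 in binary powers of 2.
So 3^59 ≡ 185 · 410 · 412 · 9 · 3 ≡ 26 (mod 473).
Squaring chain: 26 → 203 → 58; never reaches −1, so base 3 is a Miller–Rabin witness that 473 is composite.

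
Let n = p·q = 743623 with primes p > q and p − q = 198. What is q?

Since p = q + 198, we have 743623 = q(q + 198), so q² + 198q − 743623 = 0.
Discriminant: 198² + 4·743623 = 39204 + 2974492 = 3013696; √3013696 = 1736.
q = (−198 + 1736)/2 = 769, and p = q + 198 = 967.
Check: 769 · 967 = 743623.

769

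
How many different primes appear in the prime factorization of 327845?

327845 = 5 · 65569
65569 = 7 · 9367
9367 = 17 · 551
551 = 19 · 29
327845 = 5 · 7 · 17 · 19 · 29, which has 5 distinct prime factors.

5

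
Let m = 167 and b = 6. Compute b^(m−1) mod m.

1

6^1 ≡ 6 (mod 167)
6^2 ≡ 6^2 = 36 ≡ 36 (mod 167)
6^4 ≡ 36^2 = 1296 ≡ 127 (mod 167)
6^8 ≡ 127^2 = 16129 ≡ 97 (mod 167)
6^16 ≡ 97^2 = 9409 ≡ 57 (mod 167)
6^32 ≡ 57^2 = 3249 ≡ 76 (mod 167)
6^64 ≡ 76^2 = 5776 ≡ 98 (mod 167)
6^128 ≡ 98^2 = 9604 ≡ 85 (mod 167)
166 = 128 + 32 + 4 + 2 in binary powers of 2.
So 6^166 ≡ 85 · 76 · 127 · 36 ≡ 1 (mod 167).
Since the result is 1, base 6 gives no evidence that 167 is composite.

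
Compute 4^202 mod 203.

4^1 ≡ 4 (mod 203)
4^2 ≡ 4^2 = 16 ≡ 16 (mod 203)
4^4 ≡ 16^2 = 256 ≡ 53 (mod 203)
4^8 ≡ 53^2 = 2809 ≡ 170 (mod 203)
4^16 ≡ 170^2 = 28900 ≡ 74 (mod 203)
4^32 ≡ 74^2 = 5476 ≡ 198 (mod 203)
4^64 ≡ 198^2 = 39204 ≡ 25 (mod 203)
4^128 ≡ 25^2 = 625 ≡ 16 (mod 203)
202 = 128 + 64 + 8 + 2 in binary powers of 2.
So 4^202 ≡ 16 · 25 · 170 · 16 ≡ 123 (mod 203).
Since 123 ≠ 1, base 4 is a Fermat witness: 203 is composite.

123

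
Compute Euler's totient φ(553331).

529920

Factor: 553331 = 47 · 61 · 193.
φ(553331) = (47−1) · (61−1) · (193−1) = 46 · 60 · 192 = 529920.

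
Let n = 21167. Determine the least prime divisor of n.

21167 is odd.
Digit sum 17, not divisible by 3.
Ends in 7: not divisible by 5.
7: 21167 = 7·3023 + 6
11: 21167 = 11·1924 + 3
13: 21167 = 13·1628 + 3
17: 21167 = 17·1245 + 2
19: 21167 = 19·1114 + 1
23: 21167 = 23·920 + 7
29: 21167 = 29·729 + 26
31: 21167 = 31·682 + 25
37: 21167 = 37·572 + 3
41: 21167 = 41·516 + 11
43: 21167 = 43·492 + 11
47: 21167 = 47·450 + 17
53: 21167 = 53·399 + 20
59: 21167 = 59·358 + 45
61: 21167 = 61·347

61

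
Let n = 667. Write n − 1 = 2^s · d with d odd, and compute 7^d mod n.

458

667 − 1 = 666 = 2^1 · 333, so d = 333.
7^1 ≡ 7 (mod 667)
7^2 ≡ 7^2 = 49 ≡ 49 (mod 667)
7^4 ≡ 49^2 = 2401 ≡ 400 (mod 667)
7^8 ≡ 400^2 = 160000 ≡ 587 (mod 667)
7^16 ≡ 587^2 = 344569 ≡ 397 (mod 667)
7^32 ≡ 397^2 = 157609 ≡ 197 (mod 667)
7^64 ≡ 197^2 = 38809 ≡ 123 (mod 667)
7^128 ≡ 123^2 = 15129 ≡ 455 (mod 667)
7^256 ≡ 455^2 = 207025 ≡ 255 (mod 667)
333 = 256 + 64 + 8 + 4 + 1 in binary powers of 2.
So 7^333 ≡ 255 · 123 · 587 · 400 · 7 ≡ 458 (mod 667).
Squaring chain: 458; never reaches −1, so base 7 is a Miller–Rabin witness that 667 is composite.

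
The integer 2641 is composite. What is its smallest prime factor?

2641 is odd.
Digit sum 13, not divisible by 3.
Ends in 1: not divisible by 5.
7: 2641 = 7·377 + 2
11: 2641 = 11·240 + 1
13: 2641 = 13·203 + 2
17: 2641 = 17·155 + 6
19: 2641 = 19·139

19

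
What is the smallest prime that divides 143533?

143533 is odd.
Digit sum 19, not divisible by 3.
Ends in 3: not divisible by 5.
7: 143533 = 7·20504 + 5
11: 143533 = 11·13048 + 5
13: 143533 = 13·11041

13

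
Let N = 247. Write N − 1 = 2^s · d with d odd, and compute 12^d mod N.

246

247 − 1 = 246 = 2^1 · 123, so d = 123.
12^1 ≡ 12 (mod 247)
12^2 ≡ 12^2 = 144 ≡ 144 (mod 247)
12^4 ≡ 144^2 = 20736 ≡ 235 (mod 247)
12^8 ≡ 235^2 = 55225 ≡ 144 (mod 247)
12^16 ≡ 144^2 = 20736 ≡ 235 (mod 247)
12^32 ≡ 235^2 = 55225 ≡ 144 (mod 247)
12^64 ≡ 144^2 = 20736 ≡ 235 (mod 247)
123 = 64 + 32 + 16 + 8 + 2 + 1 in binary powers of 2.
So 12^123 ≡ 235 · 144 · 235 · 144 · 144 · 12 ≡ 246 (mod 247).
Since 12^d ≡ 246 (mod 247), base 12 does not prove 247 composite.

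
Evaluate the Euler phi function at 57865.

45360

Factor: 57865 = 5 · 71 · 163.
φ(57865) = (5−1) · (71−1) · (163−1) = 4 · 70 · 162 = 45360.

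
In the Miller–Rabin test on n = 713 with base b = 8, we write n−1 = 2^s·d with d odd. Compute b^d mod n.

376

713 − 1 = 712 = 2^3 · 89, so d = 89.
8^1 ≡ 8 (mod 713)
8^2 ≡ 8^2 = 64 ≡ 64 (mod 713)
8^4 ≡ 64^2 = 4096 ≡ 531 (mod 713)
8^8 ≡ 531^2 = 281961 ≡ 326 (mod 713)
8^16 ≡ 326^2 = 106276 ≡ 39 (mod 713)
8^32 ≡ 39^2 = 1521 ≡ 95 (mod 713)
8^64 ≡ 95^2 = 9025 ≡ 469 (mod 713)
89 = 64 + 16 + 8 + 1 in binary powers of 2.
So 8^89 ≡ 469 · 39 · 326 · 8 ≡ 376 (mod 713).
Squaring chain: 376 → 202 → 163; never reaches −1, so base 8 is a Miller–Rabin witness that 713 is composite.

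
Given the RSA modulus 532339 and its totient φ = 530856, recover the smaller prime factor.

φ(n) = (p−1)(q−1) = n − (p+q) + 1, so p + q = 532339 − 530856 + 1 = 1484.
p and q are the roots of t² − 1484t + 532339 = 0.
Discriminant: 1484² − 4·532339 = 2202256 − 2129356 = 72900; √72900 = 270.
q = (1484 − 270)/2 = 607, p = (1484 + 270)/2 = 877.
Check: 607 · 877 = 532339.

607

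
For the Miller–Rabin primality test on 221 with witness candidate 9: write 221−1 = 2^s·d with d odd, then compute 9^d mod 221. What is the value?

87

221 − 1 = 220 = 2^2 · 55, so d = 55.
9^1 ≡ 9 (mod 221)
9^2 ≡ 9^2 = 81 ≡ 81 (mod 221)
9^4 ≡ 81^2 = 6561 ≡ 152 (mod 221)
9^8 ≡ 152^2 = 23104 ≡ 120 (mod 221)
9^16 ≡ 120^2 = 14400 ≡ 35 (mod 221)
9^32 ≡ 35^2 = 1225 ≡ 120 (mod 221)
55 = 32 + 16 + 4 + 2 + 1 in binary powers of 2.
So 9^55 ≡ 120 · 35 · 152 · 81 · 9 ≡ 87 (mod 221).
Squaring chain: 87 → 55; never reaches −1, so base 9 is a Miller–Rabin witness that 221 is composite.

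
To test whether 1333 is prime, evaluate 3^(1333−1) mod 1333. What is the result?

1000

3^1 ≡ 3 (mod 1333)
3^2 ≡ 3^2 = 9 ≡ 9 (mod 1333)
3^4 ≡ 9^2 = 81 ≡ 81 (mod 1333)
3^8 ≡ 81^2 = 6561 ≡ 1229 (mod 1333)
3^16 ≡ 1229^2 = 1510441 ≡ 152 (mod 1333)
3^32 ≡ 152^2 = 23104 ≡ 443 (mod 1333)
3^64 ≡ 443^2 = 196249 ≡ 298 (mod 1333)
3^128 ≡ 298^2 = 88804 ≡ 826 (mod 1333)
3^256 ≡ 826^2 = 682276 ≡ 1113 (mod 1333)
3^512 ≡ 1113^2 = 1238769 ≡ 412 (mod 1333)
3^1024 ≡ 412^2 = 169744 ≡ 453 (mod 1333)
1332 = 1024 + 256 + 32 + 16 + 4 in binary powers of 2.
So 3^1332 ≡ 453 · 1113 · 443 · 152 · 81 ≡ 1000 (mod 1333).
Since 1000 ≠ 1, base 3 is a Fermat witness: 1333 is composite.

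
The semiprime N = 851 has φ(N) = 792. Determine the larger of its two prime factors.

φ(n) = (p−1)(q−1) = n − (p+q) + 1, so p + q = 851 − 792 + 1 = 60.
p and q are the roots of t² − 60t + 851 = 0.
Discriminant: 60² − 4·851 = 3600 − 3404 = 196; √196 = 14.
q = (60 − 14)/2 = 23, p = (60 + 14)/2 = 37.
Check: 23 · 37 = 851.

37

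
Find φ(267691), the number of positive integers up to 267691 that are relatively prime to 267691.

248832

Factor: 267691 = 19 · 73 · 193.
φ(267691) = (19−1) · (73−1) · (193−1) = 18 · 72 · 192 = 248832.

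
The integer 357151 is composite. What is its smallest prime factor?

357151 is odd.
Digit sum 22, not divisible by 3.
Ends in 1: not divisible by 5.
7: 357151 = 7·51021 + 4
11: 357151 = 11·32468 + 3
13: 357151 = 13·27473 + 2
17: 357151 = 17·21008 + 15
19: 357151 = 19·18797 + 8
23: 357151 = 23·15528 + 7
29: 357151 = 29·12315 + 16
31: 357151 = 31·11521

31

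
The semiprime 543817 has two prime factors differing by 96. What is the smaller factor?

691

Since p = q + 96, we have 543817 = q(q + 96), so q² + 96q − 543817 = 0.
Discriminant: 96² + 4·543817 = 9216 + 2175268 = 2184484; √2184484 = 1478.
q = (−96 + 1478)/2 = 691, and p = q + 96 = 787.
Check: 691 · 787 = 543817.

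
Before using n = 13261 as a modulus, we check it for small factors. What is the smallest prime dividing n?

13261 is odd.
Digit sum 13, not divisible by 3.
Ends in 1: not divisible by 5.
7: 13261 = 7·1894 + 3
11: 13261 = 11·1205 + 6
13: 13261 = 13·1020 + 1
17: 13261 = 17·780 + 1
19: 13261 = 19·697 + 18
23: 13261 = 23·576 + 13
29: 13261 = 29·457 + 8
31: 13261 = 31·427 + 24
37: 13261 = 37·358 + 15
41: 13261 = 41·323 + 18
43: 13261 = 43·308 + 17
47: 13261 = 47·282 + 7
53: 13261 = 53·250 + 11
59: 13261 = 59·224 + 45
61: 13261 = 61·217 + 24
67: 13261 = 67·197 + 62
71: 13261 = 71·186 + 55
73: 13261 = 73·181 + 48
79: 13261 = 79·167 + 68
83: 13261 = 83·159 + 64
89: 13261 = 89·149

89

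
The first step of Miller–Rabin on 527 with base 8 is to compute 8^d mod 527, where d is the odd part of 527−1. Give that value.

527 − 1 = 526 = 2^1 · 263, so d = 263.
8^1 ≡ 8 (mod 527)
8^2 ≡ 8^2 = 64 ≡ 64 (mod 527)
8^4 ≡ 64^2 = 4096 ≡ 407 (mod 527)
8^8 ≡ 407^2 = 165649 ≡ 171 (mod 527)
8^16 ≡ 171^2 = 29241 ≡ 256 (mod 527)
8^32 ≡ 256^2 = 65536 ≡ 188 (mod 527)
8^64 ≡ 188^2 = 35344 ≡ 35 (mod 527)
8^128 ≡ 35^2 = 1225 ≡ 171 (mod 527)
8^256 ≡ 171^2 = 29241 ≡ 256 (mod 527)
263 = 256 + 4 + 2 + 1 in binary powers of 2.
So 8^263 ≡ 256 · 407 · 64 · 8 ≡ 202 (mod 527).
Squaring chain: 202; never reaches −1, so base 8 is a Miller–Rabin witness that 527 is composite.

202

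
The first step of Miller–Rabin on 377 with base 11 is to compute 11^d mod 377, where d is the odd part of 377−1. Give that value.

305

377 − 1 = 376 = 2^3 · 47, so d = 47.
11^1 ≡ 11 (mod 377)
11^2 ≡ 11^2 = 121 ≡ 121 (mod 377)
11^4 ≡ 121^2 = 14641 ≡ 315 (mod 377)
11^8 ≡ 315^2 = 99225 ≡ 74 (mod 377)
11^16 ≡ 74^2 = 5476 ≡ 198 (mod 377)
11^32 ≡ 198^2 = 39204 ≡ 373 (mod 377)
47 = 32 + 8 + 4 + 2 + 1 in binary powers of 2.
So 11^47 ≡ 373 · 74 · 315 · 121 · 11 ≡ 305 (mod 377).
Squaring chain: 305 → 283 → 165; never reaches −1, so base 11 is a Miller–Rabin witness that 377 is composite.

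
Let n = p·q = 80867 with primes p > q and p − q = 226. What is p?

419

Since p = q + 226, we have 80867 = q(q + 226), so q² + 226q − 80867 = 0.
Discriminant: 226² + 4·80867 = 51076 + 323468 = 374544; √374544 = 612.
q = (−226 + 612)/2 = 193, and p = q + 226 = 419.
Check: 193 · 419 = 80867.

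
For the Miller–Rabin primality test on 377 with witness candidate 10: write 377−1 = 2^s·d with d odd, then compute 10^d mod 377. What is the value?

108

377 − 1 = 376 = 2^3 · 47, so d = 47.
10^1 ≡ 10 (mod 377)
10^2 ≡ 10^2 = 100 ≡ 100 (mod 377)
10^4 ≡ 100^2 = 10000 ≡ 198 (mod 377)
10^8 ≡ 198^2 = 39204 ≡ 373 (mod 377)
10^16 ≡ 373^2 = 139129 ≡ 16 (mod 377)
10^32 ≡ 16^2 = 256 ≡ 256 (mod 377)
47 = 32 + 8 + 4 + 2 + 1 in binary powers of 2.
So 10^47 ≡ 256 · 373 · 198 · 100 · 10 ≡ 108 (mod 377).
Squaring chain: 108 → 354 → 152; never reaches −1, so base 10 is a Miller–Rabin witness that 377 is composite.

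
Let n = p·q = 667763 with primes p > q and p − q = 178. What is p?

Since p = q + 178, we have 667763 = q(q + 178), so q² + 178q − 667763 = 0.
Discriminant: 178² + 4·667763 = 31684 + 2671052 = 2702736; √2702736 = 1644.
q = (−178 + 1644)/2 = 733, and p = q + 178 = 911.
Check: 733 · 911 = 667763.

911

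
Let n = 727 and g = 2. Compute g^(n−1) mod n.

1

2^1 ≡ 2 (mod 727)
2^2 ≡ 2^2 = 4 ≡ 4 (mod 727)
2^4 ≡ 4^2 = 16 ≡ 16 (mod 727)
2^8 ≡ 16^2 = 256 ≡ 256 (mod 727)
2^16 ≡ 256^2 = 65536 ≡ 106 (mod 727)
2^32 ≡ 106^2 = 11236 ≡ 331 (mod 727)
2^64 ≡ 331^2 = 109561 ≡ 511 (mod 727)
2^128 ≡ 511^2 = 261121 ≡ 128 (mod 727)
2^256 ≡ 128^2 = 16384 ≡ 390 (mod 727)
2^512 ≡ 390^2 = 152100 ≡ 157 (mod 727)
726 = 512 + 128 + 64 + 16 + 4 + 2 in binary powers of 2.
So 2^726 ≡ 157 · 128 · 511 · 106 · 16 · 4 ≡ 1 (mod 727).
Since the result is 1, base 2 gives no evidence that 727 is composite.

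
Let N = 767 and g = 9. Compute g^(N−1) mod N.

607

9^1 ≡ 9 (mod 767)
9^2 ≡ 9^2 = 81 ≡ 81 (mod 767)
9^4 ≡ 81^2 = 6561 ≡ 425 (mod 767)
9^8 ≡ 425^2 = 180625 ≡ 380 (mod 767)
9^16 ≡ 380^2 = 144400 ≡ 204 (mod 767)
9^32 ≡ 204^2 = 41616 ≡ 198 (mod 767)
9^64 ≡ 198^2 = 39204 ≡ 87 (mod 767)
9^128 ≡ 87^2 = 7569 ≡ 666 (mod 767)
9^256 ≡ 666^2 = 443556 ≡ 230 (mod 767)
9^512 ≡ 230^2 = 52900 ≡ 744 (mod 767)
766 = 512 + 128 + 64 + 32 + 16 + 8 + 4 + 2 in binary powers of 2.
So 9^766 ≡ 744 · 666 · 87 · 198 · 204 · 380 · 425 · 81 ≡ 607 (mod 767).
Since 607 ≠ 1, base 9 is a Fermat witness: 767 is composite.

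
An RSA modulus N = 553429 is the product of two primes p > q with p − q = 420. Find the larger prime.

Since p = q + 420, we have 553429 = q(q + 420), so q² + 420q − 553429 = 0.
Discriminant: 420² + 4·553429 = 176400 + 2213716 = 2390116; √2390116 = 1546.
q = (−420 + 1546)/2 = 563, and p = q + 420 = 983.
Check: 563 · 983 = 553429.

983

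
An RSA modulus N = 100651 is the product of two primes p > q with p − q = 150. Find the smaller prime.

Since p = q + 150, we have 100651 = q(q + 150), so q² + 150q − 100651 = 0.
Discriminant: 150² + 4·100651 = 22500 + 402604 = 425104; √425104 = 652.
q = (−150 + 652)/2 = 251, and p = q + 150 = 401.
Check: 251 · 401 = 100651.

251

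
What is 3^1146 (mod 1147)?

3^1 ≡ 3 (mod 1147)
3^2 ≡ 3^2 = 9 ≡ 9 (mod 1147)
3^4 ≡ 9^2 = 81 ≡ 81 (mod 1147)
3^8 ≡ 81^2 = 6561 ≡ 826 (mod 1147)
3^16 ≡ 826^2 = 682276 ≡ 958 (mod 1147)
3^32 ≡ 958^2 = 917764 ≡ 164 (mod 1147)
3^64 ≡ 164^2 = 26896 ≡ 515 (mod 1147)
3^128 ≡ 515^2 = 265225 ≡ 268 (mod 1147)
3^256 ≡ 268^2 = 71824 ≡ 710 (mod 1147)
3^512 ≡ 710^2 = 504100 ≡ 567 (mod 1147)
3^1024 ≡ 567^2 = 321489 ≡ 329 (mod 1147)
1146 = 1024 + 64 + 32 + 16 + 8 + 2 in binary powers of 2.
So 3^1146 ≡ 329 · 515 · 164 · 958 · 826 · 9 ≡ 47 (mod 1147).
Since 47 ≠ 1, base 3 is a Fermat witness: 1147 is composite.

47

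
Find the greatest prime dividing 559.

43

559 = 13 · 43
43 is prime.
So 559 = 13 · 43; the largest prime factor is 43.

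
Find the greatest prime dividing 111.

111 = 3 · 37
37 is prime.
So 111 = 3 · 37; the largest prime factor is 37.

37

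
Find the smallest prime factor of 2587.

13

2587 is odd.
Digit sum 22, not divisible by 3.
Ends in 7: not divisible by 5.
7: 2587 = 7·369 + 4
11: 2587 = 11·235 + 2
13: 2587 = 13·199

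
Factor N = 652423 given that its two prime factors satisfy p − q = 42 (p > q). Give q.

787

Since p = q + 42, we have 652423 = q(q + 42), so q² + 42q − 652423 = 0.
Discriminant: 42² + 4·652423 = 1764 + 2609692 = 2611456; √2611456 = 1616.
q = (−42 + 1616)/2 = 787, and p = q + 42 = 829.
Check: 787 · 829 = 652423.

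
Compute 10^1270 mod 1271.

10^1 ≡ 10 (mod 1271)
10^2 ≡ 10^2 = 100 ≡ 100 (mod 1271)
10^4 ≡ 100^2 = 10000 ≡ 1103 (mod 1271)
10^8 ≡ 1103^2 = 1216609 ≡ 262 (mod 1271)
10^16 ≡ 262^2 = 68644 ≡ 10 (mod 1271)
10^32 ≡ 10^2 = 100 ≡ 100 (mod 1271)
10^64 ≡ 100^2 = 10000 ≡ 1103 (mod 1271)
10^128 ≡ 1103^2 = 1216609 ≡ 262 (mod 1271)
10^256 ≡ 262^2 = 68644 ≡ 10 (mod 1271)
10^512 ≡ 10^2 = 100 ≡ 100 (mod 1271)
10^1024 ≡ 100^2 = 10000 ≡ 1103 (mod 1271)
1270 = 1024 + 128 + 64 + 32 + 16 + 4 + 2 in binary powers of 2.
So 10^1270 ≡ 1103 · 262 · 1103 · 100 · 10 · 1103 · 100 ≡ 780 (mod 1271).
Since 780 ≠ 1, base 10 is a Fermat witness: 1271 is composite.

780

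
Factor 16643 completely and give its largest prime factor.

89

16643 = 11 · 1513
1513 = 17 · 89
89 is prime.
So 16643 = 11 · 17 · 89; the largest prime factor is 89.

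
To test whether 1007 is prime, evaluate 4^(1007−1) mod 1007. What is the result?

4^1 ≡ 4 (mod 1007)
4^2 ≡ 4^2 = 16 ≡ 16 (mod 1007)
4^4 ≡ 16^2 = 256 ≡ 256 (mod 1007)
4^8 ≡ 256^2 = 65536 ≡ 81 (mod 1007)
4^16 ≡ 81^2 = 6561 ≡ 519 (mod 1007)
4^32 ≡ 519^2 = 269361 ≡ 492 (mod 1007)
4^64 ≡ 492^2 = 242064 ≡ 384 (mod 1007)
4^128 ≡ 384^2 = 147456 ≡ 434 (mod 1007)
4^256 ≡ 434^2 = 188356 ≡ 47 (mod 1007)
4^512 ≡ 47^2 = 2209 ≡ 195 (mod 1007)
1006 = 512 + 256 + 128 + 64 + 32 + 8 + 4 + 2 in binary powers of 2.
So 4^1006 ≡ 195 · 47 · 434 · 384 · 492 · 81 · 256 · 16 ≡ 937 (mod 1007).
Since 937 ≠ 1, base 4 is a Fermat witness: 1007 is composite.

937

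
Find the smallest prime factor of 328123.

328123 is odd.
Digit sum 19, not divisible by 3.
Ends in 3: not divisible by 5.
7: 328123 = 7·46874 + 5
11: 328123 = 11·29829 + 4
13: 328123 = 13·25240 + 3
17: 328123 = 17·19301 + 6
19: 328123 = 19·17269 + 12
23: 328123 = 23·14266 + 5
29: 328123 = 29·11314 + 17
31: 328123 = 31·10584 + 19
37: 328123 = 37·8868 + 7
41: 328123 = 41·8003

41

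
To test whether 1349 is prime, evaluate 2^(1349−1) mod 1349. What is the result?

2^1 ≡ 2 (mod 1349)
2^2 ≡ 2^2 = 4 ≡ 4 (mod 1349)
2^4 ≡ 4^2 = 16 ≡ 16 (mod 1349)
2^8 ≡ 16^2 = 256 ≡ 256 (mod 1349)
2^16 ≡ 256^2 = 65536 ≡ 784 (mod 1349)
2^32 ≡ 784^2 = 614656 ≡ 861 (mod 1349)
2^64 ≡ 861^2 = 741321 ≡ 720 (mod 1349)
2^128 ≡ 720^2 = 518400 ≡ 384 (mod 1349)
2^256 ≡ 384^2 = 147456 ≡ 415 (mod 1349)
2^512 ≡ 415^2 = 172225 ≡ 902 (mod 1349)
2^1024 ≡ 902^2 = 813604 ≡ 157 (mod 1349)
1348 = 1024 + 256 + 64 + 4 in binary powers of 2.
So 2^1348 ≡ 157 · 415 · 720 · 16 ≡ 651 (mod 1349).
Since 651 ≠ 1, base 2 is a Fermat witness: 1349 is composite.

651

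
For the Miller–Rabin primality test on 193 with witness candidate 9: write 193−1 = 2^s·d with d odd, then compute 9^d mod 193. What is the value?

193 − 1 = 192 = 2^6 · 3, so d = 3.
9^1 ≡ 9 (mod 193)
9^2 ≡ 9^2 = 81 ≡ 81 (mod 193)
3 = 2 + 1 in binary powers of 2.
So 9^3 ≡ 81 · 9 ≡ 150 (mod 193).
Squaring chain: 150 → 112 → 192 → 1 → 1 → 1; reaches −1, so base 9 does not prove 193 composite.

150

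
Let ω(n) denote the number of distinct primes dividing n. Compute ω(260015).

5

260015 = 5 · 52003
52003 = 7 · 7429
7429 = 17 · 437
437 = 19 · 23
260015 = 5 · 7 · 17 · 19 · 23, which has 5 distinct prime factors.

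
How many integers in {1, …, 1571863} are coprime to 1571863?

1528800

Factor: 1571863 = 79 · 101 · 197.
φ(1571863) = (79−1) · (101−1) · (197−1) = 78 · 100 · 196 = 1528800.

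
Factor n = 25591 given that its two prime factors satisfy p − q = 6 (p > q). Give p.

Since p = q + 6, we have 25591 = q(q + 6), so q² + 6q − 25591 = 0.
Discriminant: 6² + 4·25591 = 36 + 102364 = 102400; √102400 = 320.
q = (−6 + 320)/2 = 157, and p = q + 6 = 163.
Check: 157 · 163 = 25591.

163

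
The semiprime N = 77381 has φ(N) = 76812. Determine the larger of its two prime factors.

347

φ(n) = (p−1)(q−1) = n − (p+q) + 1, so p + q = 77381 − 76812 + 1 = 570.
p and q are the roots of t² − 570t + 77381 = 0.
Discriminant: 570² − 4·77381 = 324900 − 309524 = 15376; √15376 = 124.
q = (570 − 124)/2 = 223, p = (570 + 124)/2 = 347.
Check: 223 · 347 = 77381.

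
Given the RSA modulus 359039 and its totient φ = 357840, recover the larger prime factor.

631

φ(n) = (p−1)(q−1) = n − (p+q) + 1, so p + q = 359039 − 357840 + 1 = 1200.
p and q are the roots of t² − 1200t + 359039 = 0.
Discriminant: 1200² − 4·359039 = 1440000 − 1436156 = 3844; √3844 = 62.
q = (1200 − 62)/2 = 569, p = (1200 + 62)/2 = 631.
Check: 569 · 631 = 359039.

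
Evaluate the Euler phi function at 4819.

Factor: 4819 = 61 · 79.
φ(4819) = (61−1) · (79−1) = 60 · 78 = 4680.

4680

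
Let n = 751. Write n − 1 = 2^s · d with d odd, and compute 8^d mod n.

1

751 − 1 = 750 = 2^1 · 375, so d = 375.
8^1 ≡ 8 (mod 751)
8^2 ≡ 8^2 = 64 ≡ 64 (mod 751)
8^4 ≡ 64^2 = 4096 ≡ 341 (mod 751)
8^8 ≡ 341^2 = 116281 ≡ 627 (mod 751)
8^16 ≡ 627^2 = 393129 ≡ 356 (mod 751)
8^32 ≡ 356^2 = 126736 ≡ 568 (mod 751)
8^64 ≡ 568^2 = 322624 ≡ 445 (mod 751)
8^128 ≡ 445^2 = 198025 ≡ 512 (mod 751)
8^256 ≡ 512^2 = 262144 ≡ 45 (mod 751)
375 = 256 + 64 + 32 + 16 + 4 + 2 + 1 in binary powers of 2.
So 8^375 ≡ 45 · 445 · 568 · 356 · 341 · 64 · 8 ≡ 1 (mod 751).
Since 8^d ≡ 1 (mod 751), base 8 does not prove 751 composite.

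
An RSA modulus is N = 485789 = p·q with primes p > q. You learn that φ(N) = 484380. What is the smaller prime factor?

φ(n) = (p−1)(q−1) = n − (p+q) + 1, so p + q = 485789 − 484380 + 1 = 1410.
p and q are the roots of t² − 1410t + 485789 = 0.
Discriminant: 1410² − 4·485789 = 1988100 − 1943156 = 44944; √44944 = 212.
q = (1410 − 212)/2 = 599, p = (1410 + 212)/2 = 811.
Check: 599 · 811 = 485789.

599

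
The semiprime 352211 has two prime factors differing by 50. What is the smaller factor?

569

Since p = q + 50, we have 352211 = q(q + 50), so q² + 50q − 352211 = 0.
Discriminant: 50² + 4·352211 = 2500 + 1408844 = 1411344; √1411344 = 1188.
q = (−50 + 1188)/2 = 569, and p = q + 50 = 619.
Check: 569 · 619 = 352211.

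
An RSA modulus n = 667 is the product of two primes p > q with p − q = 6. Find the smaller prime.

23

Since p = q + 6, we have 667 = q(q + 6), so q² + 6q − 667 = 0.
Discriminant: 6² + 4·667 = 36 + 2668 = 2704; √2704 = 52.
q = (−6 + 52)/2 = 23, and p = q + 6 = 29.
Check: 23 · 29 = 667.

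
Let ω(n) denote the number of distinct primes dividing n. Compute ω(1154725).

5

1154725 = 5^2 · 46189
46189 = 11 · 4199
4199 = 13 · 323
323 = 17 · 19
1154725 = 5^2 · 11 · 13 · 17 · 19, which has 5 distinct prime factors.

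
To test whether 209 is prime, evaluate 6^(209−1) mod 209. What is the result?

6^1 ≡ 6 (mod 209)
6^2 ≡ 6^2 = 36 ≡ 36 (mod 209)
6^4 ≡ 36^2 = 1296 ≡ 42 (mod 209)
6^8 ≡ 42^2 = 1764 ≡ 92 (mod 209)
6^16 ≡ 92^2 = 8464 ≡ 104 (mod 209)
6^32 ≡ 104^2 = 10816 ≡ 157 (mod 209)
6^64 ≡ 157^2 = 24649 ≡ 196 (mod 209)
6^128 ≡ 196^2 = 38416 ≡ 169 (mod 209)
208 = 128 + 64 + 16 in binary powers of 2.
So 6^208 ≡ 169 · 196 · 104 ≡ 158 (mod 209).
Since 158 ≠ 1, base 6 is a Fermat witness: 209 is composite.

158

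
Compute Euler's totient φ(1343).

1248

Factor: 1343 = 17 · 79.
φ(1343) = (17−1) · (79−1) = 16 · 78 = 1248.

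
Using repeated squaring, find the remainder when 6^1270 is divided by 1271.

583

6^1 ≡ 6 (mod 1271)
6^2 ≡ 6^2 = 36 ≡ 36 (mod 1271)
6^4 ≡ 36^2 = 1296 ≡ 25 (mod 1271)
6^8 ≡ 25^2 = 625 ≡ 625 (mod 1271)
6^16 ≡ 625^2 = 390625 ≡ 428 (mod 1271)
6^32 ≡ 428^2 = 183184 ≡ 160 (mod 1271)
6^64 ≡ 160^2 = 25600 ≡ 180 (mod 1271)
6^128 ≡ 180^2 = 32400 ≡ 625 (mod 1271)
6^256 ≡ 625^2 = 390625 ≡ 428 (mod 1271)
6^512 ≡ 428^2 = 183184 ≡ 160 (mod 1271)
6^1024 ≡ 160^2 = 25600 ≡ 180 (mod 1271)
1270 = 1024 + 128 + 64 + 32 + 16 + 4 + 2 in binary powers of 2.
So 6^1270 ≡ 180 · 625 · 180 · 160 · 428 · 25 · 36 ≡ 583 (mod 1271).
Since 583 ≠ 1, base 6 is a Fermat witness: 1271 is composite.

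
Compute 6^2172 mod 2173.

6^1 ≡ 6 (mod 2173)
6^2 ≡ 6^2 = 36 ≡ 36 (mod 2173)
6^4 ≡ 36^2 = 1296 ≡ 1296 (mod 2173)
6^8 ≡ 1296^2 = 1679616 ≡ 2060 (mod 2173)
6^16 ≡ 2060^2 = 4243600 ≡ 1904 (mod 2173)
6^32 ≡ 1904^2 = 3625216 ≡ 652 (mod 2173)
6^64 ≡ 652^2 = 425104 ≡ 1369 (mod 2173)
6^128 ≡ 1369^2 = 1874161 ≡ 1035 (mod 2173)
6^256 ≡ 1035^2 = 1071225 ≡ 2109 (mod 2173)
6^512 ≡ 2109^2 = 4447881 ≡ 1923 (mod 2173)
6^1024 ≡ 1923^2 = 3697929 ≡ 1656 (mod 2173)
6^2048 ≡ 1656^2 = 2742336 ≡ 10 (mod 2173)
2172 = 2048 + 64 + 32 + 16 + 8 + 4 in binary powers of 2.
So 6^2172 ≡ 10 · 1369 · 652 · 1904 · 2060 · 1296 ≡ 1849 (mod 2173).
Since 1849 ≠ 1, base 6 is a Fermat witness: 2173 is composite.

1849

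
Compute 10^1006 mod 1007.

42

10^1 ≡ 10 (mod 1007)
10^2 ≡ 10^2 = 100 ≡ 100 (mod 1007)
10^4 ≡ 100^2 = 10000 ≡ 937 (mod 1007)
10^8 ≡ 937^2 = 877969 ≡ 872 (mod 1007)
10^16 ≡ 872^2 = 760384 ≡ 99 (mod 1007)
10^32 ≡ 99^2 = 9801 ≡ 738 (mod 1007)
10^64 ≡ 738^2 = 544644 ≡ 864 (mod 1007)
10^128 ≡ 864^2 = 746496 ≡ 309 (mod 1007)
10^256 ≡ 309^2 = 95481 ≡ 823 (mod 1007)
10^512 ≡ 823^2 = 677329 ≡ 625 (mod 1007)
1006 = 512 + 256 + 128 + 64 + 32 + 8 + 4 + 2 in binary powers of 2.
So 10^1006 ≡ 625 · 823 · 309 · 864 · 738 · 872 · 937 · 100 ≡ 42 (mod 1007).
Since 42 ≠ 1, base 10 is a Fermat witness: 1007 is composite.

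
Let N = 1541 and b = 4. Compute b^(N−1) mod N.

967

4^1 ≡ 4 (mod 1541)
4^2 ≡ 4^2 = 16 ≡ 16 (mod 1541)
4^4 ≡ 16^2 = 256 ≡ 256 (mod 1541)
4^8 ≡ 256^2 = 65536 ≡ 814 (mod 1541)
4^16 ≡ 814^2 = 662596 ≡ 1507 (mod 1541)
4^32 ≡ 1507^2 = 2271049 ≡ 1156 (mod 1541)
4^64 ≡ 1156^2 = 1336336 ≡ 289 (mod 1541)
4^128 ≡ 289^2 = 83521 ≡ 307 (mod 1541)
4^256 ≡ 307^2 = 94249 ≡ 248 (mod 1541)
4^512 ≡ 248^2 = 61504 ≡ 1405 (mod 1541)
4^1024 ≡ 1405^2 = 1974025 ≡ 4 (mod 1541)
1540 = 1024 + 512 + 4 in binary powers of 2.
So 4^1540 ≡ 4 · 1405 · 256 ≡ 967 (mod 1541).
Since 967 ≠ 1, base 4 is a Fermat witness: 1541 is composite.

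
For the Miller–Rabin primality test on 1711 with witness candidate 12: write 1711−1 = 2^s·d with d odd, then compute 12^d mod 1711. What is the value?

1711 − 1 = 1710 = 2^1 · 855, so d = 855.
12^1 ≡ 12 (mod 1711)
12^2 ≡ 12^2 = 144 ≡ 144 (mod 1711)
12^4 ≡ 144^2 = 20736 ≡ 204 (mod 1711)
12^8 ≡ 204^2 = 41616 ≡ 552 (mod 1711)
12^16 ≡ 552^2 = 304704 ≡ 146 (mod 1711)
12^32 ≡ 146^2 = 21316 ≡ 784 (mod 1711)
12^64 ≡ 784^2 = 614656 ≡ 407 (mod 1711)
12^128 ≡ 407^2 = 165649 ≡ 1393 (mod 1711)
12^256 ≡ 1393^2 = 1940449 ≡ 175 (mod 1711)
12^512 ≡ 175^2 = 30625 ≡ 1538 (mod 1711)
855 = 512 + 256 + 64 + 16 + 4 + 2 + 1 in binary powers of 2.
So 12^855 ≡ 1538 · 175 · 407 · 146 · 204 · 144 · 12 ≡ 1467 (mod 1711).
Squaring chain: 1467; never reaches −1, so base 12 is a Miller–Rabin witness that 1711 is composite.

1467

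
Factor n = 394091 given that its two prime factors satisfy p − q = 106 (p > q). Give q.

Since p = q + 106, we have 394091 = q(q + 106), so q² + 106q − 394091 = 0.
Discriminant: 106² + 4·394091 = 11236 + 1576364 = 1587600; √1587600 = 1260.
q = (−106 + 1260)/2 = 577, and p = q + 106 = 683.
Check: 577 · 683 = 394091.

577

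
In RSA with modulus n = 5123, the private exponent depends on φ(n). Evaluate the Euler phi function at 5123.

4968

Factor: 5123 = 47 · 109.
φ(5123) = (47−1) · (109−1) = 46 · 108 = 4968.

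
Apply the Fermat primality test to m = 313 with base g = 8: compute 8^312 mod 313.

8^1 ≡ 8 (mod 313)
8^2 ≡ 8^2 = 64 ≡ 64 (mod 313)
8^4 ≡ 64^2 = 4096 ≡ 27 (mod 313)
8^8 ≡ 27^2 = 729 ≡ 103 (mod 313)
8^16 ≡ 103^2 = 10609 ≡ 280 (mod 313)
8^32 ≡ 280^2 = 78400 ≡ 150 (mod 313)
8^64 ≡ 150^2 = 22500 ≡ 277 (mod 313)
8^128 ≡ 277^2 = 76729 ≡ 44 (mod 313)
8^256 ≡ 44^2 = 1936 ≡ 58 (mod 313)
312 = 256 + 32 + 16 + 8 in binary powers of 2.
So 8^312 ≡ 58 · 150 · 280 · 103 ≡ 1 (mod 313).
Since the result is 1, base 8 gives no evidence that 313 is composite.

1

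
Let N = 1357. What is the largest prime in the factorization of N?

59

1357 = 23 · 59
59 is prime.
So 1357 = 23 · 59; the largest prime factor is 59.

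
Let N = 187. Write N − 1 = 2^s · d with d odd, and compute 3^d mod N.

187 − 1 = 186 = 2^1 · 93, so d = 93.
3^1 ≡ 3 (mod 187)
3^2 ≡ 3^2 = 9 ≡ 9 (mod 187)
3^4 ≡ 9^2 = 81 ≡ 81 (mod 187)
3^8 ≡ 81^2 = 6561 ≡ 16 (mod 187)
3^16 ≡ 16^2 = 256 ≡ 69 (mod 187)
3^32 ≡ 69^2 = 4761 ≡ 86 (mod 187)
3^64 ≡ 86^2 = 7396 ≡ 103 (mod 187)
93 = 64 + 16 + 8 + 4 + 1 in binary powers of 2.
So 3^93 ≡ 103 · 69 · 16 · 81 · 3 ≡ 148 (mod 187).
Squaring chain: 148; never reaches −1, so base 3 is a Miller–Rabin witness that 187 is composite.

148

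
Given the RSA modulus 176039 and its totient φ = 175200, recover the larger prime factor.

439

φ(n) = (p−1)(q−1) = n − (p+q) + 1, so p + q = 176039 − 175200 + 1 = 840.
p and q are the roots of t² − 840t + 176039 = 0.
Discriminant: 840² − 4·176039 = 705600 − 704156 = 1444; √1444 = 38.
q = (840 − 38)/2 = 401, p = (840 + 38)/2 = 439.
Check: 401 · 439 = 176039.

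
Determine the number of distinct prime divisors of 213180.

6

213180 = 2^2 · 53295
53295 = 3 · 17765
17765 = 5 · 3553
3553 = 11 · 323
323 = 17 · 19
213180 = 2^2 · 3 · 5 · 11 · 17 · 19, which has 6 distinct prime factors.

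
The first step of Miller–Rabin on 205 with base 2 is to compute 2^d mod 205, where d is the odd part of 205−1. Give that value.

205 − 1 = 204 = 2^2 · 51, so d = 51.
2^1 ≡ 2 (mod 205)
2^2 ≡ 2^2 = 4 ≡ 4 (mod 205)
2^4 ≡ 4^2 = 16 ≡ 16 (mod 205)
2^8 ≡ 16^2 = 256 ≡ 51 (mod 205)
2^16 ≡ 51^2 = 2601 ≡ 141 (mod 205)
2^32 ≡ 141^2 = 19881 ≡ 201 (mod 205)
51 = 32 + 16 + 2 + 1 in binary powers of 2.
So 2^51 ≡ 201 · 141 · 4 · 2 ≡ 203 (mod 205).
Squaring chain: 203 → 4; never reaches −1, so base 2 is a Miller–Rabin witness that 205 is composite.

203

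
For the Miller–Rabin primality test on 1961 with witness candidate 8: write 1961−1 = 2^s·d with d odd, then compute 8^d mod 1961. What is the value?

1961 − 1 = 1960 = 2^3 · 245, so d = 245.
8^1 ≡ 8 (mod 1961)
8^2 ≡ 8^2 = 64 ≡ 64 (mod 1961)
8^4 ≡ 64^2 = 4096 ≡ 174 (mod 1961)
8^8 ≡ 174^2 = 30276 ≡ 861 (mod 1961)
8^16 ≡ 861^2 = 741321 ≡ 63 (mod 1961)
8^32 ≡ 63^2 = 3969 ≡ 47 (mod 1961)
8^64 ≡ 47^2 = 2209 ≡ 248 (mod 1961)
8^128 ≡ 248^2 = 61504 ≡ 713 (mod 1961)
245 = 128 + 64 + 32 + 16 + 4 + 1 in binary powers of 2.
So 8^245 ≡ 713 · 248 · 47 · 63 · 174 · 8 ≡ 393 (mod 1961).
Squaring chain: 393 → 1491 → 1268; never reaches −1, so base 8 is a Miller–Rabin witness that 1961 is composite.

393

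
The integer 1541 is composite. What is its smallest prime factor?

1541 is odd.
Digit sum 11, not divisible by 3.
Ends in 1: not divisible by 5.
7: 1541 = 7·220 + 1
11: 1541 = 11·140 + 1
13: 1541 = 13·118 + 7
17: 1541 = 17·90 + 11
19: 1541 = 19·81 + 2
23: 1541 = 23·67

23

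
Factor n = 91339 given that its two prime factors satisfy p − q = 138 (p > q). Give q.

241

Since p = q + 138, we have 91339 = q(q + 138), so q² + 138q − 91339 = 0.
Discriminant: 138² + 4·91339 = 19044 + 365356 = 384400; √384400 = 620.
q = (−138 + 620)/2 = 241, and p = q + 138 = 379.
Check: 241 · 379 = 91339.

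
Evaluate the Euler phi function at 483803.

Factor: 483803 = 17 · 149 · 191.
φ(483803) = (17−1) · (149−1) · (191−1) = 16 · 148 · 190 = 449920.

449920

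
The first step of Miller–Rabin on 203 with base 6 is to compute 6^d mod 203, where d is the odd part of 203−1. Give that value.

203 − 1 = 202 = 2^1 · 101, so d = 101.
6^1 ≡ 6 (mod 203)
6^2 ≡ 6^2 = 36 ≡ 36 (mod 203)
6^4 ≡ 36^2 = 1296 ≡ 78 (mod 203)
6^8 ≡ 78^2 = 6084 ≡ 197 (mod 203)
6^16 ≡ 197^2 = 38809 ≡ 36 (mod 203)
6^32 ≡ 36^2 = 1296 ≡ 78 (mod 203)
6^64 ≡ 78^2 = 6084 ≡ 197 (mod 203)
101 = 64 + 32 + 4 + 1 in binary powers of 2.
So 6^101 ≡ 197 · 78 · 78 · 6 ≡ 13 (mod 203).
Squaring chain: 13; never reaches −1, so base 6 is a Miller–Rabin witness that 203 is composite.

13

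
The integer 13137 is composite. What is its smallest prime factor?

13137 is odd.
Digit sum 15, divisible by 3.

3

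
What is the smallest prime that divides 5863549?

5863549 is odd.
Digit sum 40, not divisible by 3.
Ends in 9: not divisible by 5.
7: 5863549 = 7·837649 + 6
11: 5863549 = 11·533049 + 10
13: 5863549 = 13·451042 + 3
17: 5863549 = 17·344914 + 11
19: 5863549 = 19·308607 + 16
23: 5863549 = 23·254936 + 21
29: 5863549 = 29·202191 + 10
31: 5863549 = 31·189146 + 23
37: 5863549 = 37·158474 + 11
41: 5863549 = 41·143013 + 16
43: 5863549 = 43·136361 + 26
47: 5863549 = 47·124756 + 17
53: 5863549 = 53·110633

53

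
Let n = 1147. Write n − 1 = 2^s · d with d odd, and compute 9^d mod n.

47

1147 − 1 = 1146 = 2^1 · 573, so d = 573.
9^1 ≡ 9 (mod 1147)
9^2 ≡ 9^2 = 81 ≡ 81 (mod 1147)
9^4 ≡ 81^2 = 6561 ≡ 826 (mod 1147)
9^8 ≡ 826^2 = 682276 ≡ 958 (mod 1147)
9^16 ≡ 958^2 = 917764 ≡ 164 (mod 1147)
9^32 ≡ 164^2 = 26896 ≡ 515 (mod 1147)
9^64 ≡ 515^2 = 265225 ≡ 268 (mod 1147)
9^128 ≡ 268^2 = 71824 ≡ 710 (mod 1147)
9^256 ≡ 710^2 = 504100 ≡ 567 (mod 1147)
9^512 ≡ 567^2 = 321489 ≡ 329 (mod 1147)
573 = 512 + 32 + 16 + 8 + 4 + 1 in binary powers of 2.
So 9^573 ≡ 329 · 515 · 164 · 958 · 826 · 9 ≡ 47 (mod 1147).
Squaring chain: 47; never reaches −1, so base 9 is a Miller–Rabin witness that 1147 is composite.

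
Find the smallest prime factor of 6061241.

6061241 is odd.
Digit sum 20, not divisible by 3.
Ends in 1: not divisible by 5.
7: 6061241 = 7·865891 + 4
11: 6061241 = 11·551021 + 10
13: 6061241 = 13·466249 + 4
17: 6061241 = 17·356543 + 10
19: 6061241 = 19·319012 + 13
23: 6061241 = 23·263532 + 5
29: 6061241 = 29·209008 + 9
31: 6061241 = 31·195523 + 28
37: 6061241 = 37·163817 + 12
41: 6061241 = 41·147835 + 6
43: 6061241 = 43·140959 + 4
47: 6061241 = 47·128962 + 27
53: 6061241 = 53·114363 + 2
59: 6061241 = 59·102732 + 53
61: 6061241 = 61·99364 + 37
67: 6061241 = 67·90466 + 19
71: 6061241 = 71·85369 + 42
73: 6061241 = 73·83030 + 51
79: 6061241 = 79·76724 + 45
83: 6061241 = 83·73027

83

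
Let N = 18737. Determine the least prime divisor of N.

18737 is odd.
Digit sum 26, not divisible by 3.
Ends in 7: not divisible by 5.
7: 18737 = 7·2676 + 5
11: 18737 = 11·1703 + 4
13: 18737 = 13·1441 + 4
17: 18737 = 17·1102 + 3
19: 18737 = 19·986 + 3
23: 18737 = 23·814 + 15
29: 18737 = 29·646 + 3
31: 18737 = 31·604 + 13
37: 18737 = 37·506 + 15
41: 18737 = 41·457

41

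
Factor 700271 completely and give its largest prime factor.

700271 = 11 · 63661
63661 = 13 · 4897
4897 = 59 · 83
83 is prime.
So 700271 = 11 · 13 · 59 · 83; the largest prime factor is 83.

83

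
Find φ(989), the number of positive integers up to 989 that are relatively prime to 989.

Factor: 989 = 23 · 43.
φ(989) = (23−1) · (43−1) = 22 · 42 = 924.

924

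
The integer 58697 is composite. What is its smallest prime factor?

79

58697 is odd.
Digit sum 35, not divisible by 3.
Ends in 7: not divisible by 5.
7: 58697 = 7·8385 + 2
11: 58697 = 11·5336 + 1
13: 58697 = 13·4515 + 2
17: 58697 = 17·3452 + 13
19: 58697 = 19·3089 + 6
23: 58697 = 23·2552 + 1
29: 58697 = 29·2024 + 1
31: 58697 = 31·1893 + 14
37: 58697 = 37·1586 + 15
41: 58697 = 41·1431 + 26
43: 58697 = 43·1365 + 2
47: 58697 = 47·1248 + 41
53: 58697 = 53·1107 + 26
59: 58697 = 59·994 + 51
61: 58697 = 61·962 + 15
67: 58697 = 67·876 + 5
71: 58697 = 71·826 + 51
73: 58697 = 73·804 + 5
79: 58697 = 79·743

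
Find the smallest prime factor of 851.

851 is odd.
Digit sum 14, not divisible by 3.
Ends in 1: not divisible by 5.
7: 851 = 7·121 + 4
11: 851 = 11·77 + 4
13: 851 = 13·65 + 6
17: 851 = 17·50 + 1
19: 851 = 19·44 + 15
23: 851 = 23·37

23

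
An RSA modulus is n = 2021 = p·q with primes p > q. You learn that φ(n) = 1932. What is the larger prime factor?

47

φ(n) = (p−1)(q−1) = n − (p+q) + 1, so p + q = 2021 − 1932 + 1 = 90.
p and q are the roots of t² − 90t + 2021 = 0.
Discriminant: 90² − 4·2021 = 8100 − 8084 = 16; √16 = 4.
q = (90 − 4)/2 = 43, p = (90 + 4)/2 = 47.
Check: 43 · 47 = 2021.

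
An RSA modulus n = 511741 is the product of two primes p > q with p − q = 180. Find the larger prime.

811

Since p = q + 180, we have 511741 = q(q + 180), so q² + 180q − 511741 = 0.
Discriminant: 180² + 4·511741 = 32400 + 2046964 = 2079364; √2079364 = 1442.
q = (−180 + 1442)/2 = 631, and p = q + 180 = 811.
Check: 631 · 811 = 511741.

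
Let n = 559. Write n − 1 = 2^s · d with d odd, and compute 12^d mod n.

194

559 − 1 = 558 = 2^1 · 279, so d = 279.
12^1 ≡ 12 (mod 559)
12^2 ≡ 12^2 = 144 ≡ 144 (mod 559)
12^4 ≡ 144^2 = 20736 ≡ 53 (mod 559)
12^8 ≡ 53^2 = 2809 ≡ 14 (mod 559)
12^16 ≡ 14^2 = 196 ≡ 196 (mod 559)
12^32 ≡ 196^2 = 38416 ≡ 404 (mod 559)
12^64 ≡ 404^2 = 163216 ≡ 547 (mod 559)
12^128 ≡ 547^2 = 299209 ≡ 144 (mod 559)
12^256 ≡ 144^2 = 20736 ≡ 53 (mod 559)
279 = 256 + 16 + 4 + 2 + 1 in binary powers of 2.
So 12^279 ≡ 53 · 196 · 53 · 144 · 12 ≡ 194 (mod 559).
Squaring chain: 194; never reaches −1, so base 12 is a Miller–Rabin witness that 559 is composite.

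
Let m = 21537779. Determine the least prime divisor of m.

21537779 is odd.
Digit sum 41, not divisible by 3.
Ends in 9: not divisible by 5.
7: 21537779 = 7·3076825 + 4
11: 21537779 = 11·1957979 + 10
13: 21537779 = 13·1656752 + 3
17: 21537779 = 17·1266928 + 3
19: 21537779 = 19·1133567 + 6
23: 21537779 = 23·936425 + 4
29: 21537779 = 29·742682 + 1
31: 21537779 = 31·694767 + 2
37: 21537779 = 37·582102 + 5
41: 21537779 = 41·525311 + 28
43: 21537779 = 43·500878 + 25
47: 21537779 = 47·458250 + 29
53: 21537779 = 53·406373 + 10
59: 21537779 = 59·365047 + 6
61: 21537779 = 61·353078 + 21
67: 21537779 = 67·321459 + 26
71: 21537779 = 71·303349

71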